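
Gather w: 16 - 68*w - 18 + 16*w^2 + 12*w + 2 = 16*w^2 - 56*w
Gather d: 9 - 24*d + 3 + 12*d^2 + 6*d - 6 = 12*d^2 - 18*d + 6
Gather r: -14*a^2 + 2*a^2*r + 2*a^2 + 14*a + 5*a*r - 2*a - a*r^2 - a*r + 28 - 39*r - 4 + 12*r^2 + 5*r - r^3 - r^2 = -12*a^2 + 12*a - r^3 + r^2*(11 - a) + r*(2*a^2 + 4*a - 34) + 24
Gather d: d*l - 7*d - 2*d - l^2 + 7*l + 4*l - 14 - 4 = d*(l - 9) - l^2 + 11*l - 18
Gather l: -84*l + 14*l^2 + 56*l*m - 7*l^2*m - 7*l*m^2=l^2*(14 - 7*m) + l*(-7*m^2 + 56*m - 84)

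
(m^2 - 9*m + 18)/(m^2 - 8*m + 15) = (m - 6)/(m - 5)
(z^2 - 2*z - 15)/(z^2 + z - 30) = (z + 3)/(z + 6)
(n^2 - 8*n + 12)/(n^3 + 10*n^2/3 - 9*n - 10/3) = 3*(n - 6)/(3*n^2 + 16*n + 5)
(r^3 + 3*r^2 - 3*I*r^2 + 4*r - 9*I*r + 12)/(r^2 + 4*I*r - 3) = (r^2 + r*(3 - 4*I) - 12*I)/(r + 3*I)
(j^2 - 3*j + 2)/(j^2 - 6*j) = (j^2 - 3*j + 2)/(j*(j - 6))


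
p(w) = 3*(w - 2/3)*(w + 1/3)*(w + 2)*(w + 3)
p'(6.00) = 4242.67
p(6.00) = 7296.00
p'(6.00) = 4242.67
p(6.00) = 7296.00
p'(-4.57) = -390.22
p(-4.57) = 268.56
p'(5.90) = 4062.77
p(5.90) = 6880.77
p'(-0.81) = -8.13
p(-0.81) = 5.50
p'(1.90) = 271.46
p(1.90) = 157.91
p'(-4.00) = -204.00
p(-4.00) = 102.67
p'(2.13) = 349.72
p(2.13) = 229.12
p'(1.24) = 108.71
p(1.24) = 37.18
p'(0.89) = 54.35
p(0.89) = 9.21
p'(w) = 3*(w - 2/3)*(w + 1/3)*(w + 2) + 3*(w - 2/3)*(w + 1/3)*(w + 3) + 3*(w - 2/3)*(w + 2)*(w + 3) + 3*(w + 1/3)*(w + 2)*(w + 3) = 12*w^3 + 42*w^2 + 74*w/3 - 28/3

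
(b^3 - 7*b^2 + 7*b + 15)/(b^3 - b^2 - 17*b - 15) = (b - 3)/(b + 3)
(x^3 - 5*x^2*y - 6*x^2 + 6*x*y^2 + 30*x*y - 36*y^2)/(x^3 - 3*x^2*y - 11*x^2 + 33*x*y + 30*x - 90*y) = (x - 2*y)/(x - 5)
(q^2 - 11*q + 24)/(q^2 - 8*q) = (q - 3)/q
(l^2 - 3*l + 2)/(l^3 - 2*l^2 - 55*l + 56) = (l - 2)/(l^2 - l - 56)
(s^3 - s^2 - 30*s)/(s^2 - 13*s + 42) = s*(s + 5)/(s - 7)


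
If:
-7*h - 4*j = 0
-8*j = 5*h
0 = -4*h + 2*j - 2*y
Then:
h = 0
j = 0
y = 0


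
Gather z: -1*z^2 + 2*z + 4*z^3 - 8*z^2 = 4*z^3 - 9*z^2 + 2*z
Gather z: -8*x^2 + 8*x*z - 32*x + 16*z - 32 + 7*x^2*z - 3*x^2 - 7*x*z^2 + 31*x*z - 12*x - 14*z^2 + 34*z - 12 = -11*x^2 - 44*x + z^2*(-7*x - 14) + z*(7*x^2 + 39*x + 50) - 44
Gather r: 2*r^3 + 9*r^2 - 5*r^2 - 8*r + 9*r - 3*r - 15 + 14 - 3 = 2*r^3 + 4*r^2 - 2*r - 4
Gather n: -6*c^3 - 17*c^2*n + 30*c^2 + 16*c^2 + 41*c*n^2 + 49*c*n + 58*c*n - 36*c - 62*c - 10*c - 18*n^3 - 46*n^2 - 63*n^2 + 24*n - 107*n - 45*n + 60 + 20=-6*c^3 + 46*c^2 - 108*c - 18*n^3 + n^2*(41*c - 109) + n*(-17*c^2 + 107*c - 128) + 80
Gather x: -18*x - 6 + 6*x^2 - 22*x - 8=6*x^2 - 40*x - 14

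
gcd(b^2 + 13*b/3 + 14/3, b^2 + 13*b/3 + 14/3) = b^2 + 13*b/3 + 14/3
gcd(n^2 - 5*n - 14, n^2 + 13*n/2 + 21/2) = 1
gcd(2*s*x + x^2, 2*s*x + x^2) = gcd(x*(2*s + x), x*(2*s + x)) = 2*s*x + x^2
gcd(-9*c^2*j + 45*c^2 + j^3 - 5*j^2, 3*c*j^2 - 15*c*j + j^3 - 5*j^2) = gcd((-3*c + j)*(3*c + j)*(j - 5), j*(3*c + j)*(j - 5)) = 3*c*j - 15*c + j^2 - 5*j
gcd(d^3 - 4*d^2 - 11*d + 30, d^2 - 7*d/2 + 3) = d - 2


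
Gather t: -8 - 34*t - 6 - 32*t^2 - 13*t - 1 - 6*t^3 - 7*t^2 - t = -6*t^3 - 39*t^2 - 48*t - 15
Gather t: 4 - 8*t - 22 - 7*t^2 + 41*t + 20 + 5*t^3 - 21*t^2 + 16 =5*t^3 - 28*t^2 + 33*t + 18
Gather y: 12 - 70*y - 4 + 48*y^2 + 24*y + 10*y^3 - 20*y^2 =10*y^3 + 28*y^2 - 46*y + 8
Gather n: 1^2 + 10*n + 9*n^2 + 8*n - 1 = 9*n^2 + 18*n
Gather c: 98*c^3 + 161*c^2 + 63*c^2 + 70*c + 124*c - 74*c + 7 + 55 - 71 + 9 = 98*c^3 + 224*c^2 + 120*c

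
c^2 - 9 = (c - 3)*(c + 3)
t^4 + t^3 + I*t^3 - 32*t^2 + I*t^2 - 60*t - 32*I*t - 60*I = (t - 6)*(t + 2)*(t + 5)*(t + I)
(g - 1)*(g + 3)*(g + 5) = g^3 + 7*g^2 + 7*g - 15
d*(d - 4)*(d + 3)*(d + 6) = d^4 + 5*d^3 - 18*d^2 - 72*d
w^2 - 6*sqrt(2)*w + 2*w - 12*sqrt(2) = (w + 2)*(w - 6*sqrt(2))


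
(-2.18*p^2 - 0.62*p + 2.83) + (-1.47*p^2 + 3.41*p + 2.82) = -3.65*p^2 + 2.79*p + 5.65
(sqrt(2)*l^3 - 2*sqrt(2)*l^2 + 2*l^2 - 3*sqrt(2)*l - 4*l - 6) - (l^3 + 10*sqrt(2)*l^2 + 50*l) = -l^3 + sqrt(2)*l^3 - 12*sqrt(2)*l^2 + 2*l^2 - 54*l - 3*sqrt(2)*l - 6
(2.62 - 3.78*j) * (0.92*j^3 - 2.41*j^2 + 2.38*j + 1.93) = -3.4776*j^4 + 11.5202*j^3 - 15.3106*j^2 - 1.0598*j + 5.0566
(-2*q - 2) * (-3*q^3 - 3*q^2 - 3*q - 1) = 6*q^4 + 12*q^3 + 12*q^2 + 8*q + 2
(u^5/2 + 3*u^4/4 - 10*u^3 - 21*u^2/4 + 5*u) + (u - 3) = u^5/2 + 3*u^4/4 - 10*u^3 - 21*u^2/4 + 6*u - 3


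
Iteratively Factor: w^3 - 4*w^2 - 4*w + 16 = (w + 2)*(w^2 - 6*w + 8) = (w - 4)*(w + 2)*(w - 2)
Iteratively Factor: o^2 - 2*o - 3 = (o + 1)*(o - 3)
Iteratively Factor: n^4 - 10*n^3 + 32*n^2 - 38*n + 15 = (n - 5)*(n^3 - 5*n^2 + 7*n - 3) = (n - 5)*(n - 1)*(n^2 - 4*n + 3) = (n - 5)*(n - 3)*(n - 1)*(n - 1)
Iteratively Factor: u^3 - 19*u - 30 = (u - 5)*(u^2 + 5*u + 6) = (u - 5)*(u + 3)*(u + 2)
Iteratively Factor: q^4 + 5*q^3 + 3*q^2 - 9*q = (q)*(q^3 + 5*q^2 + 3*q - 9) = q*(q + 3)*(q^2 + 2*q - 3) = q*(q - 1)*(q + 3)*(q + 3)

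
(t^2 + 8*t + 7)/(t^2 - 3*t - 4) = (t + 7)/(t - 4)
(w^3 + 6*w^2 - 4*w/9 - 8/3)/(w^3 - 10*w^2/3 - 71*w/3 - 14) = (w^2 + 16*w/3 - 4)/(w^2 - 4*w - 21)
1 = 1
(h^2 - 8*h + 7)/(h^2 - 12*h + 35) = (h - 1)/(h - 5)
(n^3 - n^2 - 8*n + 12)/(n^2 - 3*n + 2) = (n^2 + n - 6)/(n - 1)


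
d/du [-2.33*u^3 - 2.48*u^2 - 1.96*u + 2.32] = -6.99*u^2 - 4.96*u - 1.96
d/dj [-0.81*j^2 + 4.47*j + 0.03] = 4.47 - 1.62*j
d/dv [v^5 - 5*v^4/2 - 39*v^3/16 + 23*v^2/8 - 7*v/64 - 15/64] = 5*v^4 - 10*v^3 - 117*v^2/16 + 23*v/4 - 7/64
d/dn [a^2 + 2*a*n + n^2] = 2*a + 2*n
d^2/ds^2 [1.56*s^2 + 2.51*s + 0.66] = 3.12000000000000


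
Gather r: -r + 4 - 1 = 3 - r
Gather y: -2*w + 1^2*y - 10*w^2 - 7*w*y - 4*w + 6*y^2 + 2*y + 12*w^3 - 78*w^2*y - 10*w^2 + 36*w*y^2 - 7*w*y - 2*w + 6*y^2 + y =12*w^3 - 20*w^2 - 8*w + y^2*(36*w + 12) + y*(-78*w^2 - 14*w + 4)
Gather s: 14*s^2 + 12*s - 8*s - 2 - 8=14*s^2 + 4*s - 10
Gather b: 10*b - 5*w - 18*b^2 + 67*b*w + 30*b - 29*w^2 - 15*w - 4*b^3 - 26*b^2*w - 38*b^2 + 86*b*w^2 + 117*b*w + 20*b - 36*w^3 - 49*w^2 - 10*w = -4*b^3 + b^2*(-26*w - 56) + b*(86*w^2 + 184*w + 60) - 36*w^3 - 78*w^2 - 30*w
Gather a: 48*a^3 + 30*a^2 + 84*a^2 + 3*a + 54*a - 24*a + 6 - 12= 48*a^3 + 114*a^2 + 33*a - 6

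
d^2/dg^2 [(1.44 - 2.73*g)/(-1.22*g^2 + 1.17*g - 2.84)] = ((9.9018 - 19.9836*g)*(1.22*g^2 - 1.17*g + 2.84) + (2.44*g - 1.17)*(2.73*g - 1.44)*(4.88*g - 2.34))/(1.22*g^2 - 1.17*g + 2.84)^3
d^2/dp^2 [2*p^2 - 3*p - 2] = 4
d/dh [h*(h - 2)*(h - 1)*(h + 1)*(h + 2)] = 5*h^4 - 15*h^2 + 4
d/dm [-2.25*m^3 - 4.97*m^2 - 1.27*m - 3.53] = -6.75*m^2 - 9.94*m - 1.27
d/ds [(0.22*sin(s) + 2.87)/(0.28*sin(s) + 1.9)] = -0.3856*cos(s)/(0.28*sin(s) + 1.9)^2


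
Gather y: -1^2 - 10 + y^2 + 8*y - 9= y^2 + 8*y - 20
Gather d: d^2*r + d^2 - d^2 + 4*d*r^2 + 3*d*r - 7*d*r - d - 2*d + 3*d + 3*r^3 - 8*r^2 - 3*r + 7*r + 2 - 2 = d^2*r + d*(4*r^2 - 4*r) + 3*r^3 - 8*r^2 + 4*r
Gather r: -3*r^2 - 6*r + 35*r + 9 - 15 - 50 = -3*r^2 + 29*r - 56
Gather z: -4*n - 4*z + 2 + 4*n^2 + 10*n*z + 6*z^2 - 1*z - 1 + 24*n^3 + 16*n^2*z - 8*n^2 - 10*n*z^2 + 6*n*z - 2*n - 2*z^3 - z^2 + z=24*n^3 - 4*n^2 - 6*n - 2*z^3 + z^2*(5 - 10*n) + z*(16*n^2 + 16*n - 4) + 1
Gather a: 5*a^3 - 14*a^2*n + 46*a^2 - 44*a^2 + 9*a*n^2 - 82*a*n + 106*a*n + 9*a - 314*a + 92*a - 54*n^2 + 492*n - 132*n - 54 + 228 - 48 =5*a^3 + a^2*(2 - 14*n) + a*(9*n^2 + 24*n - 213) - 54*n^2 + 360*n + 126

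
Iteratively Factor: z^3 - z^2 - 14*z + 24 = (z + 4)*(z^2 - 5*z + 6) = (z - 3)*(z + 4)*(z - 2)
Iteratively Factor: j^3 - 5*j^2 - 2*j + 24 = (j + 2)*(j^2 - 7*j + 12) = (j - 3)*(j + 2)*(j - 4)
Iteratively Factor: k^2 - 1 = (k - 1)*(k + 1)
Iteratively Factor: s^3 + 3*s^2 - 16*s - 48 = (s + 3)*(s^2 - 16) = (s + 3)*(s + 4)*(s - 4)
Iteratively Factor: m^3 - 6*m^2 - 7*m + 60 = (m - 5)*(m^2 - m - 12) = (m - 5)*(m + 3)*(m - 4)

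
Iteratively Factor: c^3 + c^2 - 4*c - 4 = (c + 2)*(c^2 - c - 2) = (c + 1)*(c + 2)*(c - 2)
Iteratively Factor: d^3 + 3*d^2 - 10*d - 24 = (d - 3)*(d^2 + 6*d + 8) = (d - 3)*(d + 4)*(d + 2)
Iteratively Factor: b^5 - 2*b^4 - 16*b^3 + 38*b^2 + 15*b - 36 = (b + 1)*(b^4 - 3*b^3 - 13*b^2 + 51*b - 36) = (b - 3)*(b + 1)*(b^3 - 13*b + 12) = (b - 3)*(b - 1)*(b + 1)*(b^2 + b - 12) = (b - 3)*(b - 1)*(b + 1)*(b + 4)*(b - 3)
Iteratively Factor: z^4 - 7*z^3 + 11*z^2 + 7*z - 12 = (z - 3)*(z^3 - 4*z^2 - z + 4) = (z - 4)*(z - 3)*(z^2 - 1) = (z - 4)*(z - 3)*(z - 1)*(z + 1)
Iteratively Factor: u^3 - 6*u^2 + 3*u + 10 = (u + 1)*(u^2 - 7*u + 10) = (u - 2)*(u + 1)*(u - 5)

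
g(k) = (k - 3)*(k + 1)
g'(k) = 2*k - 2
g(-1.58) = 2.66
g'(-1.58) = -5.16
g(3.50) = 2.25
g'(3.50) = 5.00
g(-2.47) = 8.04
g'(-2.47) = -6.94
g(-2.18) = 6.11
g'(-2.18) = -6.36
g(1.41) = -3.83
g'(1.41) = 0.82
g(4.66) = 9.40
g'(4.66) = 7.32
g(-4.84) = 30.11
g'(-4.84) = -11.68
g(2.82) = -0.69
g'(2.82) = 3.64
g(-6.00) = 45.00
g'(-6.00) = -14.00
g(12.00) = 117.00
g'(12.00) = 22.00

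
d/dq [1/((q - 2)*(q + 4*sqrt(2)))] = ((2 - q)*(q + 4*sqrt(2)) - (q - 2)^2)/((q - 2)^3*(q + 4*sqrt(2))^2)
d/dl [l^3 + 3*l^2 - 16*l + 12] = 3*l^2 + 6*l - 16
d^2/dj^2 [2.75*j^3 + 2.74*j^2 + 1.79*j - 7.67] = 16.5*j + 5.48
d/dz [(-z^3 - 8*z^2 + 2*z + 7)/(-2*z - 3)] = (4*z^3 + 25*z^2 + 48*z + 8)/(4*z^2 + 12*z + 9)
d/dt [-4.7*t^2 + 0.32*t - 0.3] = 0.32 - 9.4*t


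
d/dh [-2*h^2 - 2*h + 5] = -4*h - 2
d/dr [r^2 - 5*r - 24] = 2*r - 5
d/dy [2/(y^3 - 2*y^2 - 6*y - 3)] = 2*(-3*y^2 + 4*y + 6)/(-y^3 + 2*y^2 + 6*y + 3)^2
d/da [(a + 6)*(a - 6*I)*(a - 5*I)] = 3*a^2 + a*(12 - 22*I) - 30 - 66*I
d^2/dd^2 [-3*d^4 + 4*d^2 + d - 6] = 8 - 36*d^2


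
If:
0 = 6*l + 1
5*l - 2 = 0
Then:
No Solution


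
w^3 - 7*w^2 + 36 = (w - 6)*(w - 3)*(w + 2)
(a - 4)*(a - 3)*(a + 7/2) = a^3 - 7*a^2/2 - 25*a/2 + 42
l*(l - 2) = l^2 - 2*l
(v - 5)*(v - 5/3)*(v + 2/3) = v^3 - 6*v^2 + 35*v/9 + 50/9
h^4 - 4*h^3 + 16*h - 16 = (h - 2)^3*(h + 2)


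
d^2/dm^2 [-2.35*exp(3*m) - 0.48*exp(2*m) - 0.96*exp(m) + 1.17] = (-21.15*exp(2*m) - 1.92*exp(m) - 0.96)*exp(m)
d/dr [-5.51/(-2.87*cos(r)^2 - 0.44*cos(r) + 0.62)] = (31.6274*cos(r) + 2.4244)*sin(r)/(2.87*cos(r)^2 + 0.44*cos(r) - 0.62)^2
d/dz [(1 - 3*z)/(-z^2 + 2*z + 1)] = (-3*z^2 + 2*z - 5)/(z^4 - 4*z^3 + 2*z^2 + 4*z + 1)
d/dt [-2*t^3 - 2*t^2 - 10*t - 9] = -6*t^2 - 4*t - 10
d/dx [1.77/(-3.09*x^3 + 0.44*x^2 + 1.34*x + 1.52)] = (16.4079*x^2 - 1.5576*x - 2.3718)/(-3.09*x^3 + 0.44*x^2 + 1.34*x + 1.52)^2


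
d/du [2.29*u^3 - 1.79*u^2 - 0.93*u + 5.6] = 6.87*u^2 - 3.58*u - 0.93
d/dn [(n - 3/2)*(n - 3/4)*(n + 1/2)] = n*(6*n - 7)/2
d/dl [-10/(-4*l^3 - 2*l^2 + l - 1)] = 10*(-12*l^2 - 4*l + 1)/(4*l^3 + 2*l^2 - l + 1)^2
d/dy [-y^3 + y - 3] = 1 - 3*y^2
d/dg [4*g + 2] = 4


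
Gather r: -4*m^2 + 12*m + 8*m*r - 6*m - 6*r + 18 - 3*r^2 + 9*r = -4*m^2 + 6*m - 3*r^2 + r*(8*m + 3) + 18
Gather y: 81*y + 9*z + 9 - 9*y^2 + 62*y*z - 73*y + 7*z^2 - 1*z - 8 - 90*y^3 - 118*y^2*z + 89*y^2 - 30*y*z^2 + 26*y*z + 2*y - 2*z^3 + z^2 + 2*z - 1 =-90*y^3 + y^2*(80 - 118*z) + y*(-30*z^2 + 88*z + 10) - 2*z^3 + 8*z^2 + 10*z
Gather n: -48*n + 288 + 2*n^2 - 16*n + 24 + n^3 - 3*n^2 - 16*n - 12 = n^3 - n^2 - 80*n + 300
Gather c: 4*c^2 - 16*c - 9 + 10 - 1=4*c^2 - 16*c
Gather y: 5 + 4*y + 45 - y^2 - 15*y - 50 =-y^2 - 11*y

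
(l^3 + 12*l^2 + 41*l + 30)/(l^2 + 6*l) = l + 6 + 5/l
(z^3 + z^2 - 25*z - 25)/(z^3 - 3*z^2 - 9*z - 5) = (z + 5)/(z + 1)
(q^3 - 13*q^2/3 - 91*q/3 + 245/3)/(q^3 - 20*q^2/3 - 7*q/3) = (3*q^2 + 8*q - 35)/(q*(3*q + 1))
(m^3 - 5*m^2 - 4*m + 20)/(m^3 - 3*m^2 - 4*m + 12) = (m - 5)/(m - 3)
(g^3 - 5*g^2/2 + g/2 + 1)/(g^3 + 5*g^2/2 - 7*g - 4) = (g - 1)/(g + 4)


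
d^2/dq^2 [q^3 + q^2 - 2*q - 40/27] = 6*q + 2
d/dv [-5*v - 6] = -5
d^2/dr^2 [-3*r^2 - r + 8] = -6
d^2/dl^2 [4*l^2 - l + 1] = 8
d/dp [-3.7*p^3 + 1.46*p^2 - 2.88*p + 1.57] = -11.1*p^2 + 2.92*p - 2.88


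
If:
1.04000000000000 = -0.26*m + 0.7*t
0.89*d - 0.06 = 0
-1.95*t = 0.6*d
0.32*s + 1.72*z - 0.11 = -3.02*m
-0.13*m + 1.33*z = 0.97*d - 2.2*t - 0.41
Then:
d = 0.07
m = -4.06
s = 41.96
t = -0.02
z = -0.62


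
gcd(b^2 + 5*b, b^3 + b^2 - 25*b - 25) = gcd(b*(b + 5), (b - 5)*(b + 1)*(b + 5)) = b + 5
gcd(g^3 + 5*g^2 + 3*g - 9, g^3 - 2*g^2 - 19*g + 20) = g - 1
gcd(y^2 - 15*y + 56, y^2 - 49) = y - 7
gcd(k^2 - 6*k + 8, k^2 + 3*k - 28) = k - 4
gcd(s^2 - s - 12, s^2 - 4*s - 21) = s + 3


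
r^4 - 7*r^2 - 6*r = r*(r - 3)*(r + 1)*(r + 2)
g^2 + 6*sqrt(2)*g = g*(g + 6*sqrt(2))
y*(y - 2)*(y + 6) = y^3 + 4*y^2 - 12*y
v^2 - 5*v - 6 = (v - 6)*(v + 1)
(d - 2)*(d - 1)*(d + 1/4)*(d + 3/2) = d^4 - 5*d^3/4 - 23*d^2/8 + 19*d/8 + 3/4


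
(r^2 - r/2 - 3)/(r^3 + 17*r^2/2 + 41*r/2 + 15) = (r - 2)/(r^2 + 7*r + 10)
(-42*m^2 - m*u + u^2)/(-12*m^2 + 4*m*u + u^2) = (-7*m + u)/(-2*m + u)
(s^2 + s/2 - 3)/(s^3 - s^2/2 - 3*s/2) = (s + 2)/(s*(s + 1))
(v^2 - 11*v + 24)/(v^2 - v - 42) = (-v^2 + 11*v - 24)/(-v^2 + v + 42)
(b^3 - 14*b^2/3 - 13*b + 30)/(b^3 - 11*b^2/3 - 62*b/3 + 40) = (b + 3)/(b + 4)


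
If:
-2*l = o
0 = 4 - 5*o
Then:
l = -2/5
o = 4/5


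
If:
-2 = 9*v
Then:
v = -2/9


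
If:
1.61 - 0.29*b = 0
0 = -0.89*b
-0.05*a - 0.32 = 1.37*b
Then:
No Solution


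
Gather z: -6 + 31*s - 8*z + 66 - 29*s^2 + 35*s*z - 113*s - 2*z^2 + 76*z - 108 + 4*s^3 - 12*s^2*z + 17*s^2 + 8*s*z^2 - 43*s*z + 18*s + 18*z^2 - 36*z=4*s^3 - 12*s^2 - 64*s + z^2*(8*s + 16) + z*(-12*s^2 - 8*s + 32) - 48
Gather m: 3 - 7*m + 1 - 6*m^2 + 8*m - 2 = -6*m^2 + m + 2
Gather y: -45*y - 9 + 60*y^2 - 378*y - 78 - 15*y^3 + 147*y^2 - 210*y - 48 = -15*y^3 + 207*y^2 - 633*y - 135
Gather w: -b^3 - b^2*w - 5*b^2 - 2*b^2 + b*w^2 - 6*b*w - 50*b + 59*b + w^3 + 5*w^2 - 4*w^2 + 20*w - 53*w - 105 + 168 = -b^3 - 7*b^2 + 9*b + w^3 + w^2*(b + 1) + w*(-b^2 - 6*b - 33) + 63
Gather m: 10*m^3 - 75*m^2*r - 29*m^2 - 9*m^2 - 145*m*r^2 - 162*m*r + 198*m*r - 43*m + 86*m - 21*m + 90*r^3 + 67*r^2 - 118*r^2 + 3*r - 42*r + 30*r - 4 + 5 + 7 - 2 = 10*m^3 + m^2*(-75*r - 38) + m*(-145*r^2 + 36*r + 22) + 90*r^3 - 51*r^2 - 9*r + 6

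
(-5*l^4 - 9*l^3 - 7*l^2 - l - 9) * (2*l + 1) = -10*l^5 - 23*l^4 - 23*l^3 - 9*l^2 - 19*l - 9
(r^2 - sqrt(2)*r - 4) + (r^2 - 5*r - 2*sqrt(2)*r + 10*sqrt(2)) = 2*r^2 - 5*r - 3*sqrt(2)*r - 4 + 10*sqrt(2)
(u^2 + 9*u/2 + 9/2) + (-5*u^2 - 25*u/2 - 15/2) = -4*u^2 - 8*u - 3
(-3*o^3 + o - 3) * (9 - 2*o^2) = 6*o^5 - 29*o^3 + 6*o^2 + 9*o - 27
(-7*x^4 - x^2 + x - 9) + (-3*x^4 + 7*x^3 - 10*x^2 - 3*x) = -10*x^4 + 7*x^3 - 11*x^2 - 2*x - 9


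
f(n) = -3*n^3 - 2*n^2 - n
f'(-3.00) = -70.00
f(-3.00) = 66.00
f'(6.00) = -349.00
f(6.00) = -726.00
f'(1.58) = -29.79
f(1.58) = -18.41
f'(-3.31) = -86.36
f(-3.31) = 90.19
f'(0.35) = -3.50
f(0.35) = -0.72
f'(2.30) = -57.81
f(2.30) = -49.38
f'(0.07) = -1.32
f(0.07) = -0.08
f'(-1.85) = -24.40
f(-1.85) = 14.00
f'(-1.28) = -10.63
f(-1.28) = 4.29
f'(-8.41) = -603.91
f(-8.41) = 1651.42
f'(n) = -9*n^2 - 4*n - 1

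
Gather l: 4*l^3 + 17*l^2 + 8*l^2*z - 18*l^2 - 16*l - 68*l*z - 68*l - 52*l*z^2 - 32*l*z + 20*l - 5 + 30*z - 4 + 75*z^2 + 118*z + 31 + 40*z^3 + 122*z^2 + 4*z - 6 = 4*l^3 + l^2*(8*z - 1) + l*(-52*z^2 - 100*z - 64) + 40*z^3 + 197*z^2 + 152*z + 16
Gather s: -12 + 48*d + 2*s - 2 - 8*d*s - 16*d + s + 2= 32*d + s*(3 - 8*d) - 12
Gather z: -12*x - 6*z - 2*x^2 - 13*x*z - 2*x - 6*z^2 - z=-2*x^2 - 14*x - 6*z^2 + z*(-13*x - 7)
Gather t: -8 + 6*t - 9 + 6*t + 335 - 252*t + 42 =360 - 240*t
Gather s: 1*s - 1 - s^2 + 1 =-s^2 + s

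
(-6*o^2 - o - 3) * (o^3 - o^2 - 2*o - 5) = -6*o^5 + 5*o^4 + 10*o^3 + 35*o^2 + 11*o + 15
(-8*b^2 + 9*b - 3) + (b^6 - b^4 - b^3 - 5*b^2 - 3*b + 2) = b^6 - b^4 - b^3 - 13*b^2 + 6*b - 1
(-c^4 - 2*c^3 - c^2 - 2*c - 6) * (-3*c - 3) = 3*c^5 + 9*c^4 + 9*c^3 + 9*c^2 + 24*c + 18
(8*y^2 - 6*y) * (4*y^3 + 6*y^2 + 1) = 32*y^5 + 24*y^4 - 36*y^3 + 8*y^2 - 6*y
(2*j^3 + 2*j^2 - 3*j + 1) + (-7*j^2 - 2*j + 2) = 2*j^3 - 5*j^2 - 5*j + 3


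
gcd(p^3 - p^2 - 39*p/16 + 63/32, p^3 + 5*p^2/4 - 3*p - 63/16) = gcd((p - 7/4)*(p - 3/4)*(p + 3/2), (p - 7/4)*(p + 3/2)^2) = p^2 - p/4 - 21/8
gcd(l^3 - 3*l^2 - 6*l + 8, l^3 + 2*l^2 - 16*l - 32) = l^2 - 2*l - 8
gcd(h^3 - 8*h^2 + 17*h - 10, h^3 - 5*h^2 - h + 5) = h^2 - 6*h + 5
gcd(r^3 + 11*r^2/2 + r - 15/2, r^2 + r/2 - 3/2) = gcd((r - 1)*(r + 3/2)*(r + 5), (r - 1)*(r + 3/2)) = r^2 + r/2 - 3/2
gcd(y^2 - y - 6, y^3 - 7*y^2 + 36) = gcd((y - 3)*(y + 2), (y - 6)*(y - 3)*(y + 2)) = y^2 - y - 6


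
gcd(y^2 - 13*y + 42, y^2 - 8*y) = 1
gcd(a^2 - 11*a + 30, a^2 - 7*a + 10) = a - 5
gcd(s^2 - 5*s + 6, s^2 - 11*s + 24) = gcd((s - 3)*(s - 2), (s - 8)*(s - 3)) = s - 3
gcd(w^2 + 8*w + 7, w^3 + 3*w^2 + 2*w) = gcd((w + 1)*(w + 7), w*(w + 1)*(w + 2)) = w + 1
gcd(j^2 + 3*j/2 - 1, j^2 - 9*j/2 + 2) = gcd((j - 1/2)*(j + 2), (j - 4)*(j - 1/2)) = j - 1/2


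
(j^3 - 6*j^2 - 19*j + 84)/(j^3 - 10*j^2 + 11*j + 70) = (j^2 + j - 12)/(j^2 - 3*j - 10)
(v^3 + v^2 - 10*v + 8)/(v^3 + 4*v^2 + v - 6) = (v^2 + 2*v - 8)/(v^2 + 5*v + 6)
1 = 1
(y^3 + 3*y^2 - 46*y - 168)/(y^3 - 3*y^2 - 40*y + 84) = (y + 4)/(y - 2)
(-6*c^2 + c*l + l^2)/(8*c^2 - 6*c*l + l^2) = (-3*c - l)/(4*c - l)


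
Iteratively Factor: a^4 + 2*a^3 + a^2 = (a)*(a^3 + 2*a^2 + a) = a^2*(a^2 + 2*a + 1) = a^2*(a + 1)*(a + 1)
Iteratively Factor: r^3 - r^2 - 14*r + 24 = (r + 4)*(r^2 - 5*r + 6) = (r - 3)*(r + 4)*(r - 2)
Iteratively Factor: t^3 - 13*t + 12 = (t + 4)*(t^2 - 4*t + 3) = (t - 3)*(t + 4)*(t - 1)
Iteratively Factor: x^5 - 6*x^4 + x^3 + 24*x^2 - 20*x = (x + 2)*(x^4 - 8*x^3 + 17*x^2 - 10*x) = x*(x + 2)*(x^3 - 8*x^2 + 17*x - 10) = x*(x - 5)*(x + 2)*(x^2 - 3*x + 2) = x*(x - 5)*(x - 1)*(x + 2)*(x - 2)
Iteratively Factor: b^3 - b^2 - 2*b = (b - 2)*(b^2 + b) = b*(b - 2)*(b + 1)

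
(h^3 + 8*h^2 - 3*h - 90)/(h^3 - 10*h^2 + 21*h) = (h^2 + 11*h + 30)/(h*(h - 7))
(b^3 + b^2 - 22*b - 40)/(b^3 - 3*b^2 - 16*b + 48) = (b^2 - 3*b - 10)/(b^2 - 7*b + 12)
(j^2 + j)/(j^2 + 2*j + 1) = j/(j + 1)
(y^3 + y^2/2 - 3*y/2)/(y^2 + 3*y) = (2*y^2 + y - 3)/(2*(y + 3))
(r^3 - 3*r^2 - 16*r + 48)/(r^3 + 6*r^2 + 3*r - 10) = (r^3 - 3*r^2 - 16*r + 48)/(r^3 + 6*r^2 + 3*r - 10)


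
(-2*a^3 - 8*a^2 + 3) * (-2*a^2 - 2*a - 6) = 4*a^5 + 20*a^4 + 28*a^3 + 42*a^2 - 6*a - 18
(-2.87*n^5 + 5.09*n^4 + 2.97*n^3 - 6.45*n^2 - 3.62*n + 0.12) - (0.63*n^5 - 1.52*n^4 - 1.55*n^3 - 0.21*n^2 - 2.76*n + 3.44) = -3.5*n^5 + 6.61*n^4 + 4.52*n^3 - 6.24*n^2 - 0.86*n - 3.32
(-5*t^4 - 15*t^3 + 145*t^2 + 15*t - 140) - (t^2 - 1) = -5*t^4 - 15*t^3 + 144*t^2 + 15*t - 139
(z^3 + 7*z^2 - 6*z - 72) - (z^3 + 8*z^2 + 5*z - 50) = -z^2 - 11*z - 22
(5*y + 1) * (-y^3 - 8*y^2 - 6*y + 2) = -5*y^4 - 41*y^3 - 38*y^2 + 4*y + 2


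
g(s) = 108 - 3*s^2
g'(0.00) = 0.00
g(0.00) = 108.00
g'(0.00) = 0.00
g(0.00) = 108.00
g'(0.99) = -5.94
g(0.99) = 105.06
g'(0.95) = -5.70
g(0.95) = 105.29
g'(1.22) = -7.32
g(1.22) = 103.53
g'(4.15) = -24.90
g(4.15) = 56.33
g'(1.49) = -8.94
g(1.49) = 101.34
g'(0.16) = -0.96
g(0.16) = 107.92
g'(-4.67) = 28.02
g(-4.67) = 42.57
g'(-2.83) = 16.98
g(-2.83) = 83.97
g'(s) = -6*s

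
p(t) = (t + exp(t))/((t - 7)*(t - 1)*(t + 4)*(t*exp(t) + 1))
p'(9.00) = 0.00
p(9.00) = 0.00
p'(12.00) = 0.00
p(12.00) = 0.00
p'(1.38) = 0.23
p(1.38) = -0.07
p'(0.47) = 0.13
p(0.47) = 0.08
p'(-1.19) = 0.03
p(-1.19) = -0.03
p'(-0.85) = 0.05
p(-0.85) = -0.01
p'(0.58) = 0.20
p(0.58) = 0.09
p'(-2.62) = 0.04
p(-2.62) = -0.07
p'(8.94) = -0.00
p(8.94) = 0.00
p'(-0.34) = 0.06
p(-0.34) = 0.01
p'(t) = (t + exp(t))*(-t*exp(t) - exp(t))/((t - 7)*(t - 1)*(t + 4)*(t*exp(t) + 1)^2) + (exp(t) + 1)/((t - 7)*(t - 1)*(t + 4)*(t*exp(t) + 1)) - (t + exp(t))/((t - 7)*(t - 1)*(t + 4)^2*(t*exp(t) + 1)) - (t + exp(t))/((t - 7)*(t - 1)^2*(t + 4)*(t*exp(t) + 1)) - (t + exp(t))/((t - 7)^2*(t - 1)*(t + 4)*(t*exp(t) + 1))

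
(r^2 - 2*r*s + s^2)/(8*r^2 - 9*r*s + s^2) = (r - s)/(8*r - s)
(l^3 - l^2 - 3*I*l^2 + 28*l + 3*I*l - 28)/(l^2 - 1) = (l^2 - 3*I*l + 28)/(l + 1)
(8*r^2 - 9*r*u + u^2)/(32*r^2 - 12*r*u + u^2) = (r - u)/(4*r - u)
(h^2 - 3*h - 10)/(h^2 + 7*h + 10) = (h - 5)/(h + 5)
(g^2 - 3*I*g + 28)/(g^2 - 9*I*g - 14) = (g + 4*I)/(g - 2*I)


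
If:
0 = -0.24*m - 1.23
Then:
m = -5.12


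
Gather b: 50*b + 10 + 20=50*b + 30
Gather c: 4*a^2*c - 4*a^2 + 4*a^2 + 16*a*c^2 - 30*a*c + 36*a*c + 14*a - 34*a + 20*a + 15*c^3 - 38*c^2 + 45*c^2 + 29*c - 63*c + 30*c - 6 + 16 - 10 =15*c^3 + c^2*(16*a + 7) + c*(4*a^2 + 6*a - 4)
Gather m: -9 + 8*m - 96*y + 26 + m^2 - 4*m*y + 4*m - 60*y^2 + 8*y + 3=m^2 + m*(12 - 4*y) - 60*y^2 - 88*y + 20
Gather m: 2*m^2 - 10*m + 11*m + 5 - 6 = 2*m^2 + m - 1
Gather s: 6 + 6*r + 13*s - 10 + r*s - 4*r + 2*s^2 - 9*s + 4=2*r + 2*s^2 + s*(r + 4)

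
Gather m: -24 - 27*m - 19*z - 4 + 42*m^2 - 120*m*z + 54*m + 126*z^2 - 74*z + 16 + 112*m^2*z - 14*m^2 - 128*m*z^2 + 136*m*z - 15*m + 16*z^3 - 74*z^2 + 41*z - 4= m^2*(112*z + 28) + m*(-128*z^2 + 16*z + 12) + 16*z^3 + 52*z^2 - 52*z - 16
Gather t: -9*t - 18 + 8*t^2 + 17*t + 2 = 8*t^2 + 8*t - 16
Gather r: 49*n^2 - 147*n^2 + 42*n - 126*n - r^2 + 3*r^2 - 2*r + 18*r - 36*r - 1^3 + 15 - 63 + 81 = -98*n^2 - 84*n + 2*r^2 - 20*r + 32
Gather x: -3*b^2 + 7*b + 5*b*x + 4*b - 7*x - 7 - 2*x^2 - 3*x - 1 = -3*b^2 + 11*b - 2*x^2 + x*(5*b - 10) - 8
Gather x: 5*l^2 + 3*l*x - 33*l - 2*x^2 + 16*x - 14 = 5*l^2 - 33*l - 2*x^2 + x*(3*l + 16) - 14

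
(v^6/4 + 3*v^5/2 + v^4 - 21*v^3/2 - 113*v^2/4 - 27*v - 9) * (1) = v^6/4 + 3*v^5/2 + v^4 - 21*v^3/2 - 113*v^2/4 - 27*v - 9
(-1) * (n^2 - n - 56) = -n^2 + n + 56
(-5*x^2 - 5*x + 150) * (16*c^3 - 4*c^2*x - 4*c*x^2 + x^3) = -80*c^3*x^2 - 80*c^3*x + 2400*c^3 + 20*c^2*x^3 + 20*c^2*x^2 - 600*c^2*x + 20*c*x^4 + 20*c*x^3 - 600*c*x^2 - 5*x^5 - 5*x^4 + 150*x^3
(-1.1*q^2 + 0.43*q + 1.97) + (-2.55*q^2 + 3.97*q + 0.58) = -3.65*q^2 + 4.4*q + 2.55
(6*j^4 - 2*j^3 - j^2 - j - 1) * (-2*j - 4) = -12*j^5 - 20*j^4 + 10*j^3 + 6*j^2 + 6*j + 4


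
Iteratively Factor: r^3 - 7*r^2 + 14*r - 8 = (r - 1)*(r^2 - 6*r + 8) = (r - 4)*(r - 1)*(r - 2)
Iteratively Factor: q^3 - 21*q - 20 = (q + 4)*(q^2 - 4*q - 5) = (q - 5)*(q + 4)*(q + 1)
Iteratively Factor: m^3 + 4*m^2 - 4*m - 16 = (m + 2)*(m^2 + 2*m - 8) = (m - 2)*(m + 2)*(m + 4)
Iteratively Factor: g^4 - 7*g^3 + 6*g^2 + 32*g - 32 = (g - 1)*(g^3 - 6*g^2 + 32) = (g - 4)*(g - 1)*(g^2 - 2*g - 8) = (g - 4)*(g - 1)*(g + 2)*(g - 4)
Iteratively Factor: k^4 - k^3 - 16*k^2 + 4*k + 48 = (k - 4)*(k^3 + 3*k^2 - 4*k - 12) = (k - 4)*(k + 3)*(k^2 - 4) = (k - 4)*(k + 2)*(k + 3)*(k - 2)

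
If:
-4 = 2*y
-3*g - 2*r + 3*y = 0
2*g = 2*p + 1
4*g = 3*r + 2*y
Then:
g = -26/17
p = -69/34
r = -12/17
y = -2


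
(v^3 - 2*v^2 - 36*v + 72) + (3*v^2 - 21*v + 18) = v^3 + v^2 - 57*v + 90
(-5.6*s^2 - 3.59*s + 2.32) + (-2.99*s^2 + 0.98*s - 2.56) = -8.59*s^2 - 2.61*s - 0.24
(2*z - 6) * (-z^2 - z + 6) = -2*z^3 + 4*z^2 + 18*z - 36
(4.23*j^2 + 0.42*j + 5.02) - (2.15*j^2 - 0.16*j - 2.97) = 2.08*j^2 + 0.58*j + 7.99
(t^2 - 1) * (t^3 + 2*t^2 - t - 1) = t^5 + 2*t^4 - 2*t^3 - 3*t^2 + t + 1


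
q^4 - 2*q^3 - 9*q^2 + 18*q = q*(q - 3)*(q - 2)*(q + 3)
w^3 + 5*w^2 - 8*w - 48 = (w - 3)*(w + 4)^2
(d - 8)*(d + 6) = d^2 - 2*d - 48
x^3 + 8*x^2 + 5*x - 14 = (x - 1)*(x + 2)*(x + 7)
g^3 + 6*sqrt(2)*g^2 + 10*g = g*(g + sqrt(2))*(g + 5*sqrt(2))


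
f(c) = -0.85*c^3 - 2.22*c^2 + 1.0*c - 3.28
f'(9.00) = -245.51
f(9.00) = -793.75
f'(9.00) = -245.51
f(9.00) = -793.75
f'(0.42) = -1.31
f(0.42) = -3.31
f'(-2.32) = -2.42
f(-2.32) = -6.93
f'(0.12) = 0.43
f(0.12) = -3.19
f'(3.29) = -41.21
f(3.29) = -54.29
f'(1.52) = -11.64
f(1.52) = -9.87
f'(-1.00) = 2.89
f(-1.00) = -5.65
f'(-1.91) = 0.18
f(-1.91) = -7.37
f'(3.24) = -40.15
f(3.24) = -52.26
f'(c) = -2.55*c^2 - 4.44*c + 1.0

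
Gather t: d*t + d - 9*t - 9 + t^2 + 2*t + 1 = d + t^2 + t*(d - 7) - 8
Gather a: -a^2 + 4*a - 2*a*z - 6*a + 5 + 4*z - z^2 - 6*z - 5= -a^2 + a*(-2*z - 2) - z^2 - 2*z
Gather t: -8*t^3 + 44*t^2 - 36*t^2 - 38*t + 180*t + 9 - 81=-8*t^3 + 8*t^2 + 142*t - 72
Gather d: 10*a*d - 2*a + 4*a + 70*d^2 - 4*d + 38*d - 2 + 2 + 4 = 2*a + 70*d^2 + d*(10*a + 34) + 4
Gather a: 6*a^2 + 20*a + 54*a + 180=6*a^2 + 74*a + 180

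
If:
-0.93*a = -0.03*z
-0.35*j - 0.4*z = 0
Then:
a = 0.032258064516129*z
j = -1.14285714285714*z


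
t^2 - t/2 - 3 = (t - 2)*(t + 3/2)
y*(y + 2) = y^2 + 2*y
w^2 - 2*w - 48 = (w - 8)*(w + 6)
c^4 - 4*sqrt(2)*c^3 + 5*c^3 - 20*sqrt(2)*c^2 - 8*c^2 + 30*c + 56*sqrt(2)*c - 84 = (c - 2)*(c + 7)*(c - 3*sqrt(2))*(c - sqrt(2))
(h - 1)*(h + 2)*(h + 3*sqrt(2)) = h^3 + h^2 + 3*sqrt(2)*h^2 - 2*h + 3*sqrt(2)*h - 6*sqrt(2)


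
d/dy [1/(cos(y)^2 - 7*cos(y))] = (2*cos(y) - 7)*sin(y)/((cos(y) - 7)^2*cos(y)^2)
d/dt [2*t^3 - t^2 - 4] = 2*t*(3*t - 1)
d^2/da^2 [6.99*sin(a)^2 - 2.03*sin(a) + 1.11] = 2.03*sin(a) + 13.98*cos(2*a)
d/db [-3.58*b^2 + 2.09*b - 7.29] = 2.09 - 7.16*b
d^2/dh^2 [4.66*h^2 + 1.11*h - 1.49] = 9.32000000000000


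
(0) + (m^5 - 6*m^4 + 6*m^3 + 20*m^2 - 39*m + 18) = m^5 - 6*m^4 + 6*m^3 + 20*m^2 - 39*m + 18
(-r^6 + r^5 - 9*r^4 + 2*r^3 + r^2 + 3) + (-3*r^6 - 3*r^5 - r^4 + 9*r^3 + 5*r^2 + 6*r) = -4*r^6 - 2*r^5 - 10*r^4 + 11*r^3 + 6*r^2 + 6*r + 3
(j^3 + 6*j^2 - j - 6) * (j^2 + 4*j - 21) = j^5 + 10*j^4 + 2*j^3 - 136*j^2 - 3*j + 126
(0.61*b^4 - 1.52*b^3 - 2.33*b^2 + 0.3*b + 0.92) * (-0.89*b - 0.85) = -0.5429*b^5 + 0.8343*b^4 + 3.3657*b^3 + 1.7135*b^2 - 1.0738*b - 0.782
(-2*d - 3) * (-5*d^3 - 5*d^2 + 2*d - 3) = 10*d^4 + 25*d^3 + 11*d^2 + 9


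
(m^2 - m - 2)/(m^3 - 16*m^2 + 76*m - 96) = (m + 1)/(m^2 - 14*m + 48)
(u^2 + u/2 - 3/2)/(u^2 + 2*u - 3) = (u + 3/2)/(u + 3)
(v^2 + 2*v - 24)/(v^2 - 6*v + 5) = (v^2 + 2*v - 24)/(v^2 - 6*v + 5)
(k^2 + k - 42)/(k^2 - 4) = (k^2 + k - 42)/(k^2 - 4)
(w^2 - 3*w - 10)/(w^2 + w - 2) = (w - 5)/(w - 1)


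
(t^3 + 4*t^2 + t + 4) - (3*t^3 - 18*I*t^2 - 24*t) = -2*t^3 + 4*t^2 + 18*I*t^2 + 25*t + 4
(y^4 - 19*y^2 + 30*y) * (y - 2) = y^5 - 2*y^4 - 19*y^3 + 68*y^2 - 60*y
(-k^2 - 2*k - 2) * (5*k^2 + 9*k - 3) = -5*k^4 - 19*k^3 - 25*k^2 - 12*k + 6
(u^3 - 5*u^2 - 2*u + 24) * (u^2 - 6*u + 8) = u^5 - 11*u^4 + 36*u^3 - 4*u^2 - 160*u + 192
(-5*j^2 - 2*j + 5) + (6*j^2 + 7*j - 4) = j^2 + 5*j + 1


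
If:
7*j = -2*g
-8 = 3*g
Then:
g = -8/3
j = 16/21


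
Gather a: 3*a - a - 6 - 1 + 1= 2*a - 6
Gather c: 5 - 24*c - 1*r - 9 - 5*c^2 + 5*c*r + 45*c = -5*c^2 + c*(5*r + 21) - r - 4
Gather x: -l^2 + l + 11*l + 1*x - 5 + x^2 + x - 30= -l^2 + 12*l + x^2 + 2*x - 35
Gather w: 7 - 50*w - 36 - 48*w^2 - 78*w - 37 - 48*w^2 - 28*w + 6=-96*w^2 - 156*w - 60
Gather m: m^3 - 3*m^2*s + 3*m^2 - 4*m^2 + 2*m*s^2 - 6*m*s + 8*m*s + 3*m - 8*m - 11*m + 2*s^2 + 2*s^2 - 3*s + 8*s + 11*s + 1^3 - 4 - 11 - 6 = m^3 + m^2*(-3*s - 1) + m*(2*s^2 + 2*s - 16) + 4*s^2 + 16*s - 20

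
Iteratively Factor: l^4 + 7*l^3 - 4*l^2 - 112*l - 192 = (l + 4)*(l^3 + 3*l^2 - 16*l - 48) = (l - 4)*(l + 4)*(l^2 + 7*l + 12) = (l - 4)*(l + 4)^2*(l + 3)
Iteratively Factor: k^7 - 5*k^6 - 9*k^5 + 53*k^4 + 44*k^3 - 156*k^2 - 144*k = (k - 3)*(k^6 - 2*k^5 - 15*k^4 + 8*k^3 + 68*k^2 + 48*k) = (k - 3)*(k + 1)*(k^5 - 3*k^4 - 12*k^3 + 20*k^2 + 48*k) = (k - 4)*(k - 3)*(k + 1)*(k^4 + k^3 - 8*k^2 - 12*k) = (k - 4)*(k - 3)*(k + 1)*(k + 2)*(k^3 - k^2 - 6*k) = (k - 4)*(k - 3)*(k + 1)*(k + 2)^2*(k^2 - 3*k) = (k - 4)*(k - 3)^2*(k + 1)*(k + 2)^2*(k)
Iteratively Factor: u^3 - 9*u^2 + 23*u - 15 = (u - 3)*(u^2 - 6*u + 5) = (u - 3)*(u - 1)*(u - 5)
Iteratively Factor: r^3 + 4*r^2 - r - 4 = (r + 4)*(r^2 - 1) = (r - 1)*(r + 4)*(r + 1)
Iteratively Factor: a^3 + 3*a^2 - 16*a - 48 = (a - 4)*(a^2 + 7*a + 12) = (a - 4)*(a + 3)*(a + 4)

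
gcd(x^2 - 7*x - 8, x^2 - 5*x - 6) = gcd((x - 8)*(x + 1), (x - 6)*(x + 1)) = x + 1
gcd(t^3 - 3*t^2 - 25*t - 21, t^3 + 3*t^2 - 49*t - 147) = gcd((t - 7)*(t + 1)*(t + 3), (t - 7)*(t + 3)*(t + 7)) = t^2 - 4*t - 21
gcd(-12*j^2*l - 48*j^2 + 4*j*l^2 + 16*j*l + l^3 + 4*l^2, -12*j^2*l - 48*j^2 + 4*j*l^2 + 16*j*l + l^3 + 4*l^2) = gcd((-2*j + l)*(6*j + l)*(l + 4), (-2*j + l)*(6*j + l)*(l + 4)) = 12*j^2*l + 48*j^2 - 4*j*l^2 - 16*j*l - l^3 - 4*l^2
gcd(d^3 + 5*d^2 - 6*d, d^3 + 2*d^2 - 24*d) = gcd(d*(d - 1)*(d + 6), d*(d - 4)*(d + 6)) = d^2 + 6*d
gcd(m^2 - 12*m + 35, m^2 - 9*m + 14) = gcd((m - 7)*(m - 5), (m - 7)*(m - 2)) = m - 7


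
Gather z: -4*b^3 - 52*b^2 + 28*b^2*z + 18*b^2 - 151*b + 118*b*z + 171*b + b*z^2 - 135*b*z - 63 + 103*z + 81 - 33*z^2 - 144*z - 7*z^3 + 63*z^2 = -4*b^3 - 34*b^2 + 20*b - 7*z^3 + z^2*(b + 30) + z*(28*b^2 - 17*b - 41) + 18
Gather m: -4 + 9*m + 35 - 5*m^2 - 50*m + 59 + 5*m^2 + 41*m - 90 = 0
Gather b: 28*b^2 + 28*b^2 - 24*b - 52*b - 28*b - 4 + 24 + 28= 56*b^2 - 104*b + 48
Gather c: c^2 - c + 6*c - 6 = c^2 + 5*c - 6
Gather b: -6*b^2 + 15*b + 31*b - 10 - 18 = -6*b^2 + 46*b - 28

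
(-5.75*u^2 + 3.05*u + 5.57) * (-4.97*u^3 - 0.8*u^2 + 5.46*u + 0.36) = 28.5775*u^5 - 10.5585*u^4 - 61.5179*u^3 + 10.127*u^2 + 31.5102*u + 2.0052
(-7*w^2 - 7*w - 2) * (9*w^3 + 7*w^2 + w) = -63*w^5 - 112*w^4 - 74*w^3 - 21*w^2 - 2*w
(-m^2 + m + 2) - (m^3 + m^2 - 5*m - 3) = -m^3 - 2*m^2 + 6*m + 5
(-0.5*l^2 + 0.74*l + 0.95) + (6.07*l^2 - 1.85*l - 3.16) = 5.57*l^2 - 1.11*l - 2.21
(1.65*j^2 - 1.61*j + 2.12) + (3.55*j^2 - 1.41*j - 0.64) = 5.2*j^2 - 3.02*j + 1.48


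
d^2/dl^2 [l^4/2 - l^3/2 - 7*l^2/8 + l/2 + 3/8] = 6*l^2 - 3*l - 7/4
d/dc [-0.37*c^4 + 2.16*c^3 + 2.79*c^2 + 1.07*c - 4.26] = -1.48*c^3 + 6.48*c^2 + 5.58*c + 1.07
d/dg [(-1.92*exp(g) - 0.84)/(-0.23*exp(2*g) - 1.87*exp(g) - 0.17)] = (-(0.46*exp(g) + 1.87)*(1.92*exp(g) + 0.84) + 0.4416*exp(2*g) + 3.5904*exp(g) + 0.3264)*exp(g)/(0.23*exp(2*g) + 1.87*exp(g) + 0.17)^2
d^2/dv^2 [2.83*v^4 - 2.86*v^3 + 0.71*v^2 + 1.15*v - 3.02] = 33.96*v^2 - 17.16*v + 1.42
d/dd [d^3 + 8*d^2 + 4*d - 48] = 3*d^2 + 16*d + 4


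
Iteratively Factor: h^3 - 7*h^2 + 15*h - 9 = (h - 1)*(h^2 - 6*h + 9) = (h - 3)*(h - 1)*(h - 3)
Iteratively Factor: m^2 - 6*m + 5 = (m - 1)*(m - 5)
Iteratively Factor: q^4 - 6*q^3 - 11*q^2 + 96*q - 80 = (q - 5)*(q^3 - q^2 - 16*q + 16) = (q - 5)*(q - 1)*(q^2 - 16) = (q - 5)*(q - 1)*(q + 4)*(q - 4)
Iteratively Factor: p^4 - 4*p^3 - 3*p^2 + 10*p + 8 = (p + 1)*(p^3 - 5*p^2 + 2*p + 8) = (p - 4)*(p + 1)*(p^2 - p - 2) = (p - 4)*(p - 2)*(p + 1)*(p + 1)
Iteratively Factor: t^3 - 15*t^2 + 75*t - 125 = (t - 5)*(t^2 - 10*t + 25) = (t - 5)^2*(t - 5)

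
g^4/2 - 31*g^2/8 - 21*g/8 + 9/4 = (g/2 + 1)*(g - 3)*(g - 1/2)*(g + 3/2)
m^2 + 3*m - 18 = (m - 3)*(m + 6)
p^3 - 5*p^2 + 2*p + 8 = (p - 4)*(p - 2)*(p + 1)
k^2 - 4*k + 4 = (k - 2)^2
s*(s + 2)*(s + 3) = s^3 + 5*s^2 + 6*s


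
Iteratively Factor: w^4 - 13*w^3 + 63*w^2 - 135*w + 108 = (w - 4)*(w^3 - 9*w^2 + 27*w - 27) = (w - 4)*(w - 3)*(w^2 - 6*w + 9) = (w - 4)*(w - 3)^2*(w - 3)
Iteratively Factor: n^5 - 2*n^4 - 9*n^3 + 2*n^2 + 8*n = (n)*(n^4 - 2*n^3 - 9*n^2 + 2*n + 8) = n*(n + 1)*(n^3 - 3*n^2 - 6*n + 8) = n*(n + 1)*(n + 2)*(n^2 - 5*n + 4) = n*(n - 4)*(n + 1)*(n + 2)*(n - 1)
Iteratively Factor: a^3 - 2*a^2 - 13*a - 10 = (a + 1)*(a^2 - 3*a - 10) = (a + 1)*(a + 2)*(a - 5)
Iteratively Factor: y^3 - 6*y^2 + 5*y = (y)*(y^2 - 6*y + 5) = y*(y - 1)*(y - 5)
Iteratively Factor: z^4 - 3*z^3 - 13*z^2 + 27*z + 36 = (z + 1)*(z^3 - 4*z^2 - 9*z + 36) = (z - 4)*(z + 1)*(z^2 - 9) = (z - 4)*(z - 3)*(z + 1)*(z + 3)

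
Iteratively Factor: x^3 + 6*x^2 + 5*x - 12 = (x + 4)*(x^2 + 2*x - 3) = (x - 1)*(x + 4)*(x + 3)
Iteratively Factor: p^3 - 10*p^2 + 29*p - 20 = (p - 5)*(p^2 - 5*p + 4) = (p - 5)*(p - 4)*(p - 1)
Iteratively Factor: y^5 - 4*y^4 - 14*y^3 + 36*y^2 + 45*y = (y - 5)*(y^4 + y^3 - 9*y^2 - 9*y) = y*(y - 5)*(y^3 + y^2 - 9*y - 9) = y*(y - 5)*(y + 1)*(y^2 - 9) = y*(y - 5)*(y + 1)*(y + 3)*(y - 3)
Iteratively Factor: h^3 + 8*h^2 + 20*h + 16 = (h + 4)*(h^2 + 4*h + 4) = (h + 2)*(h + 4)*(h + 2)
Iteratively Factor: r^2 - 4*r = (r - 4)*(r)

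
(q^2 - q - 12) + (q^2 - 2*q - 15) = 2*q^2 - 3*q - 27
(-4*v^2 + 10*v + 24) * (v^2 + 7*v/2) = -4*v^4 - 4*v^3 + 59*v^2 + 84*v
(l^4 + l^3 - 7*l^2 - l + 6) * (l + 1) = l^5 + 2*l^4 - 6*l^3 - 8*l^2 + 5*l + 6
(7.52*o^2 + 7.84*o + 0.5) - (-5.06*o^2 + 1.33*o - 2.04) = 12.58*o^2 + 6.51*o + 2.54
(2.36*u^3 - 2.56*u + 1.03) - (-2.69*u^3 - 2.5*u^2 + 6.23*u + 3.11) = 5.05*u^3 + 2.5*u^2 - 8.79*u - 2.08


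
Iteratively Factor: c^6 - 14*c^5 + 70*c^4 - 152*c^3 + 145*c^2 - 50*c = (c - 1)*(c^5 - 13*c^4 + 57*c^3 - 95*c^2 + 50*c) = (c - 1)^2*(c^4 - 12*c^3 + 45*c^2 - 50*c) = (c - 5)*(c - 1)^2*(c^3 - 7*c^2 + 10*c) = (c - 5)*(c - 2)*(c - 1)^2*(c^2 - 5*c) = c*(c - 5)*(c - 2)*(c - 1)^2*(c - 5)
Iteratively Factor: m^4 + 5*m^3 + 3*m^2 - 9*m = (m + 3)*(m^3 + 2*m^2 - 3*m) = m*(m + 3)*(m^2 + 2*m - 3) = m*(m + 3)^2*(m - 1)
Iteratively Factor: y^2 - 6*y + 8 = (y - 2)*(y - 4)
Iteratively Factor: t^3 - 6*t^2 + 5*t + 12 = (t - 3)*(t^2 - 3*t - 4) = (t - 4)*(t - 3)*(t + 1)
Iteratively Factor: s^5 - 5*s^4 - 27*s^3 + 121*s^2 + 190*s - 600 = (s + 3)*(s^4 - 8*s^3 - 3*s^2 + 130*s - 200) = (s + 3)*(s + 4)*(s^3 - 12*s^2 + 45*s - 50) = (s - 2)*(s + 3)*(s + 4)*(s^2 - 10*s + 25) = (s - 5)*(s - 2)*(s + 3)*(s + 4)*(s - 5)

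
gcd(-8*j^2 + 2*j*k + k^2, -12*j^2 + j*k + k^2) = 4*j + k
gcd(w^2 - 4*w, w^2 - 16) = w - 4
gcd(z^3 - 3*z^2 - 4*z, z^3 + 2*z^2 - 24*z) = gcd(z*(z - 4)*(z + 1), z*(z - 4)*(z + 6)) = z^2 - 4*z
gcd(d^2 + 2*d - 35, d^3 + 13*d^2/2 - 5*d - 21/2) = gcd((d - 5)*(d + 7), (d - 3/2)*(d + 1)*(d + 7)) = d + 7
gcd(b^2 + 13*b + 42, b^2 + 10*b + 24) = b + 6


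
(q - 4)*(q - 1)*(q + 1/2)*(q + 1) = q^4 - 7*q^3/2 - 3*q^2 + 7*q/2 + 2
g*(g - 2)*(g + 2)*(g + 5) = g^4 + 5*g^3 - 4*g^2 - 20*g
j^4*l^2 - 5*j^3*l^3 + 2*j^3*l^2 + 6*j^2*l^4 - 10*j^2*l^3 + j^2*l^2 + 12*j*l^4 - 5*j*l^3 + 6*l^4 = (j - 3*l)*(j - 2*l)*(j*l + l)^2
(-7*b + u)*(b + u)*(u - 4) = -7*b^2*u + 28*b^2 - 6*b*u^2 + 24*b*u + u^3 - 4*u^2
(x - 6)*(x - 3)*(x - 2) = x^3 - 11*x^2 + 36*x - 36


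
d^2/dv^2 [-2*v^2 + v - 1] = -4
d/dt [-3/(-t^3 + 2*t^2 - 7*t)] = 3*(-3*t^2 + 4*t - 7)/(t^2*(t^2 - 2*t + 7)^2)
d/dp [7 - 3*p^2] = -6*p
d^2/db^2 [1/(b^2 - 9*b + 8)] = 2*(-b^2 + 9*b + (2*b - 9)^2 - 8)/(b^2 - 9*b + 8)^3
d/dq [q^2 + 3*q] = 2*q + 3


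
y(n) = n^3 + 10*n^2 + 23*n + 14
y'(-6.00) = 11.00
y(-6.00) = 20.00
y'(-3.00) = -10.00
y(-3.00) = 8.00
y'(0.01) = 23.20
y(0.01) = 14.23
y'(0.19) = 26.91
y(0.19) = 18.74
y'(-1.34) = 1.59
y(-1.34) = -1.27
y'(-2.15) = -6.13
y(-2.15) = 0.84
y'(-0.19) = 19.31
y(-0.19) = 9.98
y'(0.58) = 35.61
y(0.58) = 30.90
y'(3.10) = 113.83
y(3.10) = 211.19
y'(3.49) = 129.34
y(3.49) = 258.58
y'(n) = 3*n^2 + 20*n + 23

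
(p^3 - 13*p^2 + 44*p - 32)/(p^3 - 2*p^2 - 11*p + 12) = (p - 8)/(p + 3)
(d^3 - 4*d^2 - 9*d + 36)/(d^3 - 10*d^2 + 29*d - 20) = (d^2 - 9)/(d^2 - 6*d + 5)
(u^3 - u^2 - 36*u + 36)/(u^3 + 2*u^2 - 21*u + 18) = (u - 6)/(u - 3)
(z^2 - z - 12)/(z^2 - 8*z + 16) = (z + 3)/(z - 4)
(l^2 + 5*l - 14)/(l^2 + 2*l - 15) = (l^2 + 5*l - 14)/(l^2 + 2*l - 15)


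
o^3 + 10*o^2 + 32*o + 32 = (o + 2)*(o + 4)^2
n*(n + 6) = n^2 + 6*n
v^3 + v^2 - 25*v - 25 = (v - 5)*(v + 1)*(v + 5)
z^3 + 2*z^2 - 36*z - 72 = (z - 6)*(z + 2)*(z + 6)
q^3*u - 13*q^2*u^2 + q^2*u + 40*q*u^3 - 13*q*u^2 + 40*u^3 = (q - 8*u)*(q - 5*u)*(q*u + u)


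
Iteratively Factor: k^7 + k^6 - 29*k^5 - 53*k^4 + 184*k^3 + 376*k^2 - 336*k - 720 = (k + 3)*(k^6 - 2*k^5 - 23*k^4 + 16*k^3 + 136*k^2 - 32*k - 240) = (k - 2)*(k + 3)*(k^5 - 23*k^3 - 30*k^2 + 76*k + 120) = (k - 2)*(k + 2)*(k + 3)*(k^4 - 2*k^3 - 19*k^2 + 8*k + 60) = (k - 2)^2*(k + 2)*(k + 3)*(k^3 - 19*k - 30) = (k - 2)^2*(k + 2)*(k + 3)^2*(k^2 - 3*k - 10) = (k - 5)*(k - 2)^2*(k + 2)*(k + 3)^2*(k + 2)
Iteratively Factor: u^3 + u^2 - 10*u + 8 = (u - 1)*(u^2 + 2*u - 8) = (u - 1)*(u + 4)*(u - 2)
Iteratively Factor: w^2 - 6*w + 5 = (w - 1)*(w - 5)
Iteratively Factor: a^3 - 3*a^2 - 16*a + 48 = (a - 4)*(a^2 + a - 12) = (a - 4)*(a + 4)*(a - 3)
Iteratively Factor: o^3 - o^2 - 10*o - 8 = (o - 4)*(o^2 + 3*o + 2) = (o - 4)*(o + 1)*(o + 2)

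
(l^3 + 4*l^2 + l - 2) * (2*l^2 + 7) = 2*l^5 + 8*l^4 + 9*l^3 + 24*l^2 + 7*l - 14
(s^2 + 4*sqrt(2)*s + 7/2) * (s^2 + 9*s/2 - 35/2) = s^4 + 9*s^3/2 + 4*sqrt(2)*s^3 - 14*s^2 + 18*sqrt(2)*s^2 - 70*sqrt(2)*s + 63*s/4 - 245/4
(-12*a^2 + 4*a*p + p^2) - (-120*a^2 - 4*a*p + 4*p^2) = 108*a^2 + 8*a*p - 3*p^2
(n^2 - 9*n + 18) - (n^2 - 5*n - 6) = 24 - 4*n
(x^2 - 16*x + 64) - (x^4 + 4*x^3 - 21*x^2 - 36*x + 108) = -x^4 - 4*x^3 + 22*x^2 + 20*x - 44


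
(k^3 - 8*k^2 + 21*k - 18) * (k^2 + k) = k^5 - 7*k^4 + 13*k^3 + 3*k^2 - 18*k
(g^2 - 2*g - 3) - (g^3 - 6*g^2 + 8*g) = -g^3 + 7*g^2 - 10*g - 3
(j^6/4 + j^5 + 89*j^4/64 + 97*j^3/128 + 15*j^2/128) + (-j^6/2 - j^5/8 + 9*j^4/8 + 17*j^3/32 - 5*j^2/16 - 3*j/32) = -j^6/4 + 7*j^5/8 + 161*j^4/64 + 165*j^3/128 - 25*j^2/128 - 3*j/32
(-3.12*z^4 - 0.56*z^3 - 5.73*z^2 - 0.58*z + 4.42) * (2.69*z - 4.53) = -8.3928*z^5 + 12.6272*z^4 - 12.8769*z^3 + 24.3967*z^2 + 14.5172*z - 20.0226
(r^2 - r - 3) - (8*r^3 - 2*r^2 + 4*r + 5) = -8*r^3 + 3*r^2 - 5*r - 8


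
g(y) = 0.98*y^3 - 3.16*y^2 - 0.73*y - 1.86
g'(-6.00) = 143.03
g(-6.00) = -322.92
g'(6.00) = 67.19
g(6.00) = 91.68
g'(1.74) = -2.83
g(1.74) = -7.53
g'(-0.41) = 2.36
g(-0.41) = -2.16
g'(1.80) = -2.58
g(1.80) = -7.70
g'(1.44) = -3.73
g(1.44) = -6.54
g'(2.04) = -1.39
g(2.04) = -8.18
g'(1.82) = -2.49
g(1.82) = -7.75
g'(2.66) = 3.26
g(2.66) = -7.72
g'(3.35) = 11.09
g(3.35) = -2.93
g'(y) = 2.94*y^2 - 6.32*y - 0.73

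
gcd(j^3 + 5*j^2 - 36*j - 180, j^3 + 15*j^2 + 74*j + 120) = j^2 + 11*j + 30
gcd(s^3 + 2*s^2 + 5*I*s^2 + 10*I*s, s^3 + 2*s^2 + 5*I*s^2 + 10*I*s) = s^3 + s^2*(2 + 5*I) + 10*I*s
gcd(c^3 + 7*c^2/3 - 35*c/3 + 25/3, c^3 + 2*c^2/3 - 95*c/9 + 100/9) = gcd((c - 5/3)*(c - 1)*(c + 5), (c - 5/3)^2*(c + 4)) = c - 5/3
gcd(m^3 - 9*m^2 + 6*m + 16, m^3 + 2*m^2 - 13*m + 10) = m - 2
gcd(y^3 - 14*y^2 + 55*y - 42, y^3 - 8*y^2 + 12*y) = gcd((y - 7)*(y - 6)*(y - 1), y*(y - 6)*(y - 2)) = y - 6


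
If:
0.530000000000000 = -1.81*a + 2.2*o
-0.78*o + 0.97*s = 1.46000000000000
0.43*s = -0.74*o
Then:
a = -1.02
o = -0.60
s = 1.03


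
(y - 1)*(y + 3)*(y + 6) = y^3 + 8*y^2 + 9*y - 18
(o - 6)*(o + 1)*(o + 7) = o^3 + 2*o^2 - 41*o - 42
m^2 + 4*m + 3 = (m + 1)*(m + 3)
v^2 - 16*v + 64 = (v - 8)^2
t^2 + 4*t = t*(t + 4)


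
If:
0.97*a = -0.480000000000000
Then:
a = -0.49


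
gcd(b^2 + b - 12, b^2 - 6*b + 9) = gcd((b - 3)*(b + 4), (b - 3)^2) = b - 3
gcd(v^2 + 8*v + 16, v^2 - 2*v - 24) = v + 4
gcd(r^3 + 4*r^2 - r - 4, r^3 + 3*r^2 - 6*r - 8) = r^2 + 5*r + 4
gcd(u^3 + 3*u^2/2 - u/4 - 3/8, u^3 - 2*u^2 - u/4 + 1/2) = u^2 - 1/4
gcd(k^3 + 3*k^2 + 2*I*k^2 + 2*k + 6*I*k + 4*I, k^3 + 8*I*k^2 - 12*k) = k + 2*I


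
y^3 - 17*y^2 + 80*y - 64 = (y - 8)^2*(y - 1)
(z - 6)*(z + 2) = z^2 - 4*z - 12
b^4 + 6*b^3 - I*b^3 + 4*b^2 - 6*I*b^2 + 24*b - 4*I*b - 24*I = (b + 6)*(b - 2*I)*(b - I)*(b + 2*I)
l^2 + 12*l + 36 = (l + 6)^2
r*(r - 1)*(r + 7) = r^3 + 6*r^2 - 7*r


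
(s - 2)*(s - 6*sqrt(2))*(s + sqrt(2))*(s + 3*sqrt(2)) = s^4 - 2*sqrt(2)*s^3 - 2*s^3 - 42*s^2 + 4*sqrt(2)*s^2 - 36*sqrt(2)*s + 84*s + 72*sqrt(2)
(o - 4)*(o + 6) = o^2 + 2*o - 24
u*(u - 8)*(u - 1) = u^3 - 9*u^2 + 8*u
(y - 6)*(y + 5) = y^2 - y - 30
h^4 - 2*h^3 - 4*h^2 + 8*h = h*(h - 2)^2*(h + 2)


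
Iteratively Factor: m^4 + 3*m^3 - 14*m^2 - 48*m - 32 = (m + 4)*(m^3 - m^2 - 10*m - 8) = (m + 1)*(m + 4)*(m^2 - 2*m - 8) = (m - 4)*(m + 1)*(m + 4)*(m + 2)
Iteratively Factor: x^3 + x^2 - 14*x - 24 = (x - 4)*(x^2 + 5*x + 6) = (x - 4)*(x + 3)*(x + 2)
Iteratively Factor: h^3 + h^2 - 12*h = (h)*(h^2 + h - 12) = h*(h - 3)*(h + 4)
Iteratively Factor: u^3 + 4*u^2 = (u)*(u^2 + 4*u) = u*(u + 4)*(u)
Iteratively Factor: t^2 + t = (t + 1)*(t)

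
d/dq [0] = 0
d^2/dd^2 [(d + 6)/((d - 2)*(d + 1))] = 2*(d^3 + 18*d^2 - 12*d + 16)/(d^6 - 3*d^5 - 3*d^4 + 11*d^3 + 6*d^2 - 12*d - 8)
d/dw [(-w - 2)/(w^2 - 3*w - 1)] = (-w^2 + 3*w + (w + 2)*(2*w - 3) + 1)/(-w^2 + 3*w + 1)^2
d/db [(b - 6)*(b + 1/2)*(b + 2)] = 3*b^2 - 7*b - 14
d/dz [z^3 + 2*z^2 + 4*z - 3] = 3*z^2 + 4*z + 4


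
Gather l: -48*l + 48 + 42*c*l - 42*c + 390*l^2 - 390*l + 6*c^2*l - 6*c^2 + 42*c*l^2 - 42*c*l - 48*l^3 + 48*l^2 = -6*c^2 - 42*c - 48*l^3 + l^2*(42*c + 438) + l*(6*c^2 - 438) + 48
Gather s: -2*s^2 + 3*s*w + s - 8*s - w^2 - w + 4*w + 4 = -2*s^2 + s*(3*w - 7) - w^2 + 3*w + 4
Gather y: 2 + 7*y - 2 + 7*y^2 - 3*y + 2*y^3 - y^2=2*y^3 + 6*y^2 + 4*y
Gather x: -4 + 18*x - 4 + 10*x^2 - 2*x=10*x^2 + 16*x - 8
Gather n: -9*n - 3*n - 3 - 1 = -12*n - 4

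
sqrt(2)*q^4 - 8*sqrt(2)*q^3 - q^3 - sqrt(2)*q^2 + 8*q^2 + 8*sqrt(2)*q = q*(q - 8)*(q - sqrt(2))*(sqrt(2)*q + 1)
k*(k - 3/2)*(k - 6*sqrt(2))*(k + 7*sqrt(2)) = k^4 - 3*k^3/2 + sqrt(2)*k^3 - 84*k^2 - 3*sqrt(2)*k^2/2 + 126*k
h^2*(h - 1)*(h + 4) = h^4 + 3*h^3 - 4*h^2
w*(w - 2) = w^2 - 2*w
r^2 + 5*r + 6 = (r + 2)*(r + 3)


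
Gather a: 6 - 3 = 3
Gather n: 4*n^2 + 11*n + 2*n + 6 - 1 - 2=4*n^2 + 13*n + 3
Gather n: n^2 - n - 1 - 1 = n^2 - n - 2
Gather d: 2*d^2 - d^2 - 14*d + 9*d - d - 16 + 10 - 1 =d^2 - 6*d - 7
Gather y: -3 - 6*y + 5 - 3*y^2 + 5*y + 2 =-3*y^2 - y + 4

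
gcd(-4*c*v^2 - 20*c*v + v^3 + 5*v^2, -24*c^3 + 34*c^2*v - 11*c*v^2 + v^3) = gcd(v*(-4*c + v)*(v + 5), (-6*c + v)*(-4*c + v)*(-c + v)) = -4*c + v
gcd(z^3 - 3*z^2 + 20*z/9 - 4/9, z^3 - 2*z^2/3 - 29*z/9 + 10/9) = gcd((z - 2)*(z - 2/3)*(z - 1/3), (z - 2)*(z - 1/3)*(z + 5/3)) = z^2 - 7*z/3 + 2/3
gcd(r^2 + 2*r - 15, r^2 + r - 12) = r - 3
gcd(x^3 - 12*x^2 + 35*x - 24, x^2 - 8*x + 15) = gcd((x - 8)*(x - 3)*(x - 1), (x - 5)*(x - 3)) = x - 3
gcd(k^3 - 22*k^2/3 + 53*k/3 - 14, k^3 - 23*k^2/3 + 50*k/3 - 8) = k - 3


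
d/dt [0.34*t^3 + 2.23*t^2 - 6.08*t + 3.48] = 1.02*t^2 + 4.46*t - 6.08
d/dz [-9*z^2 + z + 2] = 1 - 18*z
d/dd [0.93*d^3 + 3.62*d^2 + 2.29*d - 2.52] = 2.79*d^2 + 7.24*d + 2.29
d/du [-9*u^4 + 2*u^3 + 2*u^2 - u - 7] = -36*u^3 + 6*u^2 + 4*u - 1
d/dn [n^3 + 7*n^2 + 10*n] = 3*n^2 + 14*n + 10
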